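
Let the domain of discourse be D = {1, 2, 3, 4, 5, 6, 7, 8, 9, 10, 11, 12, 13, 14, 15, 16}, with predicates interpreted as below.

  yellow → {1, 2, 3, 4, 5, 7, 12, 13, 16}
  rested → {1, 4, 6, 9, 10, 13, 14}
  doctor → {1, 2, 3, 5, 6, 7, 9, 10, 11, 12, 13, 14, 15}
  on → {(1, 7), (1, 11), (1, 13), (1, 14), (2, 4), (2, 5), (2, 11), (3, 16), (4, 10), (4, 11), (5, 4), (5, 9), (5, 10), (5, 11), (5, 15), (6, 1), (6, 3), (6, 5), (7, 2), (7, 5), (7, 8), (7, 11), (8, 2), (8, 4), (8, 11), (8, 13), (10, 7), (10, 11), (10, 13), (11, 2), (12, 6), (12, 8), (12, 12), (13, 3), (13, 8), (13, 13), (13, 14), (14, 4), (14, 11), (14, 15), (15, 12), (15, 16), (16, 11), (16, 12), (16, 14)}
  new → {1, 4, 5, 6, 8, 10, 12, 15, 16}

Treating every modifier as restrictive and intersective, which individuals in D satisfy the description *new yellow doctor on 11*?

⟦on 11⟧ = {x : ⟨x, 11⟩ ∈ ⟦on⟧} = {1, 2, 4, 5, 7, 8, 10, 14, 16}
⟦doctor⟧ = {1, 2, 3, 5, 6, 7, 9, 10, 11, 12, 13, 14, 15}
… ∩ ⟦on 11⟧ = {1, 2, 3, 5, 6, 7, 9, 10, 11, 12, 13, 14, 15} ∩ {1, 2, 4, 5, 7, 8, 10, 14, 16} = {1, 2, 5, 7, 10, 14}
… ∩ ⟦new⟧ = {1, 2, 5, 7, 10, 14} ∩ {1, 4, 5, 6, 8, 10, 12, 15, 16} = {1, 5, 10}
… ∩ ⟦yellow⟧ = {1, 5, 10} ∩ {1, 2, 3, 4, 5, 7, 12, 13, 16} = {1, 5}
So ⟦new yellow doctor on 11⟧ = {1, 5}.

{1, 5}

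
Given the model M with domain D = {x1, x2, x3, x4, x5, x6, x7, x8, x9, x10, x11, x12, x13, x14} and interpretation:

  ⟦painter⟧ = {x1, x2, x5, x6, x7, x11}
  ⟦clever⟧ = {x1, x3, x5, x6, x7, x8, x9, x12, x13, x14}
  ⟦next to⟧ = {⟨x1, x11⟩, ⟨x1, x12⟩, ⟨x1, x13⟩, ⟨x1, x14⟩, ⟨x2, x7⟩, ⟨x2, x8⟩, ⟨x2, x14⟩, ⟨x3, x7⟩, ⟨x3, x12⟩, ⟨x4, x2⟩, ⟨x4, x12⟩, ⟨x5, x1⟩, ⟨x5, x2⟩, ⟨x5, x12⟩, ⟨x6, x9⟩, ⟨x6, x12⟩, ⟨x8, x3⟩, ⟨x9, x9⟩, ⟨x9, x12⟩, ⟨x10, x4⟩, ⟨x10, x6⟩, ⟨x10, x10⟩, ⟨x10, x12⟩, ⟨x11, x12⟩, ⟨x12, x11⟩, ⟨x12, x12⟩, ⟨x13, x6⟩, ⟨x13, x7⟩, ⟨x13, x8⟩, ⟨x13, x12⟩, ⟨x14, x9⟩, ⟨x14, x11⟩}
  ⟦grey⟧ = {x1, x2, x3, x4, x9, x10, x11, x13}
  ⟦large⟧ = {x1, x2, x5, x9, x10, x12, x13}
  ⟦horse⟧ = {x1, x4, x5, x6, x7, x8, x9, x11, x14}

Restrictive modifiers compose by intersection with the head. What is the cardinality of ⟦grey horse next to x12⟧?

⟦next to x12⟧ = {x : ⟨x, x12⟩ ∈ ⟦next to⟧} = {x1, x3, x4, x5, x6, x9, x10, x11, x12, x13}
⟦horse⟧ = {x1, x4, x5, x6, x7, x8, x9, x11, x14}
… ∩ ⟦next to x12⟧ = {x1, x4, x5, x6, x7, x8, x9, x11, x14} ∩ {x1, x3, x4, x5, x6, x9, x10, x11, x12, x13} = {x1, x4, x5, x6, x9, x11}
… ∩ ⟦grey⟧ = {x1, x4, x5, x6, x9, x11} ∩ {x1, x2, x3, x4, x9, x10, x11, x13} = {x1, x4, x9, x11}
⟦grey horse next to x12⟧ = {x1, x4, x9, x11}, so the cardinality is 4.

4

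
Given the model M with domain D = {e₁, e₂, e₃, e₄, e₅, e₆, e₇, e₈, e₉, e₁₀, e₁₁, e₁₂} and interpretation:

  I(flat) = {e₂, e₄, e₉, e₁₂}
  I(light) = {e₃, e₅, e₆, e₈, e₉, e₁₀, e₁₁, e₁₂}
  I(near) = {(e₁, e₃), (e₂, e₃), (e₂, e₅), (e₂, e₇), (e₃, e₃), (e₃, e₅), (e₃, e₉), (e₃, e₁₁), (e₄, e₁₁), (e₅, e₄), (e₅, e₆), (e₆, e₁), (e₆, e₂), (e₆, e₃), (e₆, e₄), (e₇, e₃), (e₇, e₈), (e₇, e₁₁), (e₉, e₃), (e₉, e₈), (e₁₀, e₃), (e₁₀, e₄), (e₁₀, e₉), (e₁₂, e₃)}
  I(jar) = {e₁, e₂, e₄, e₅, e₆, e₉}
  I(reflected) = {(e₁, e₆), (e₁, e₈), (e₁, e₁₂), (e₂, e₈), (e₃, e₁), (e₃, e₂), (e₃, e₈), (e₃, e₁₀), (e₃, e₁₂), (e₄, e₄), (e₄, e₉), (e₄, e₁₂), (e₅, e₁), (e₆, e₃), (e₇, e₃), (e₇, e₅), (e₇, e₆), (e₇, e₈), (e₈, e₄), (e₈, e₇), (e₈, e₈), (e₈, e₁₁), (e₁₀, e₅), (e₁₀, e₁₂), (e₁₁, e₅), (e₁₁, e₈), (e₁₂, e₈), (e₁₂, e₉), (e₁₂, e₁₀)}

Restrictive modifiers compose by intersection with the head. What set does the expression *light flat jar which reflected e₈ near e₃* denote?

⟦which reflected e₈⟧ = {x : ⟨x, e₈⟩ ∈ ⟦reflected⟧} = {e₁, e₂, e₃, e₇, e₈, e₁₁, e₁₂}
⟦near e₃⟧ = {x : ⟨x, e₃⟩ ∈ ⟦near⟧} = {e₁, e₂, e₃, e₆, e₇, e₉, e₁₀, e₁₂}
⟦jar⟧ = {e₁, e₂, e₄, e₅, e₆, e₉}
… ∩ ⟦which reflected e₈⟧ = {e₁, e₂, e₄, e₅, e₆, e₉} ∩ {e₁, e₂, e₃, e₇, e₈, e₁₁, e₁₂} = {e₁, e₂}
… ∩ ⟦near e₃⟧ = {e₁, e₂} ∩ {e₁, e₂, e₃, e₆, e₇, e₉, e₁₀, e₁₂} = {e₁, e₂}
… ∩ ⟦light⟧ = {e₁, e₂} ∩ {e₃, e₅, e₆, e₈, e₉, e₁₀, e₁₁, e₁₂} = ∅
… ∩ ⟦flat⟧ = ∅ ∩ {e₂, e₄, e₉, e₁₂} = ∅
So ⟦light flat jar which reflected e₈ near e₃⟧ = { }.

{ }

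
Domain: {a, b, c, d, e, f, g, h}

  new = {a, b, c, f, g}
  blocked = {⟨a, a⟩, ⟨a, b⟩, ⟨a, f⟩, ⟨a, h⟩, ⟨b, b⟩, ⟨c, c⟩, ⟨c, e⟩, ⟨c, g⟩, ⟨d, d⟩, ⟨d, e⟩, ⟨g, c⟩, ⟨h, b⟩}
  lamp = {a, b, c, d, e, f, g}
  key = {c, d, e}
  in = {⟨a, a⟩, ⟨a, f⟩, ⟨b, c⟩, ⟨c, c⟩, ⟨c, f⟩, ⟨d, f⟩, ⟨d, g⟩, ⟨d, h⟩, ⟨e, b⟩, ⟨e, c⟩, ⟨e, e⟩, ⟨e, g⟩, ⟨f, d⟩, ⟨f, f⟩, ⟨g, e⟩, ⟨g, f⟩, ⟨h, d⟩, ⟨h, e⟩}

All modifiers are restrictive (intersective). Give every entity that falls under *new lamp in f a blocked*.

{a, f}

⟦in f⟧ = {x : ⟨x, f⟩ ∈ ⟦in⟧} = {a, c, d, f, g}
⟦a blocked⟧ = {x : ⟨a, x⟩ ∈ ⟦blocked⟧} = {a, b, f, h}
⟦lamp⟧ = {a, b, c, d, e, f, g}
… ∩ ⟦in f⟧ = {a, b, c, d, e, f, g} ∩ {a, c, d, f, g} = {a, c, d, f, g}
… ∩ ⟦a blocked⟧ = {a, c, d, f, g} ∩ {a, b, f, h} = {a, f}
… ∩ ⟦new⟧ = {a, f} ∩ {a, b, c, f, g} = {a, f}
So ⟦new lamp in f a blocked⟧ = {a, f}.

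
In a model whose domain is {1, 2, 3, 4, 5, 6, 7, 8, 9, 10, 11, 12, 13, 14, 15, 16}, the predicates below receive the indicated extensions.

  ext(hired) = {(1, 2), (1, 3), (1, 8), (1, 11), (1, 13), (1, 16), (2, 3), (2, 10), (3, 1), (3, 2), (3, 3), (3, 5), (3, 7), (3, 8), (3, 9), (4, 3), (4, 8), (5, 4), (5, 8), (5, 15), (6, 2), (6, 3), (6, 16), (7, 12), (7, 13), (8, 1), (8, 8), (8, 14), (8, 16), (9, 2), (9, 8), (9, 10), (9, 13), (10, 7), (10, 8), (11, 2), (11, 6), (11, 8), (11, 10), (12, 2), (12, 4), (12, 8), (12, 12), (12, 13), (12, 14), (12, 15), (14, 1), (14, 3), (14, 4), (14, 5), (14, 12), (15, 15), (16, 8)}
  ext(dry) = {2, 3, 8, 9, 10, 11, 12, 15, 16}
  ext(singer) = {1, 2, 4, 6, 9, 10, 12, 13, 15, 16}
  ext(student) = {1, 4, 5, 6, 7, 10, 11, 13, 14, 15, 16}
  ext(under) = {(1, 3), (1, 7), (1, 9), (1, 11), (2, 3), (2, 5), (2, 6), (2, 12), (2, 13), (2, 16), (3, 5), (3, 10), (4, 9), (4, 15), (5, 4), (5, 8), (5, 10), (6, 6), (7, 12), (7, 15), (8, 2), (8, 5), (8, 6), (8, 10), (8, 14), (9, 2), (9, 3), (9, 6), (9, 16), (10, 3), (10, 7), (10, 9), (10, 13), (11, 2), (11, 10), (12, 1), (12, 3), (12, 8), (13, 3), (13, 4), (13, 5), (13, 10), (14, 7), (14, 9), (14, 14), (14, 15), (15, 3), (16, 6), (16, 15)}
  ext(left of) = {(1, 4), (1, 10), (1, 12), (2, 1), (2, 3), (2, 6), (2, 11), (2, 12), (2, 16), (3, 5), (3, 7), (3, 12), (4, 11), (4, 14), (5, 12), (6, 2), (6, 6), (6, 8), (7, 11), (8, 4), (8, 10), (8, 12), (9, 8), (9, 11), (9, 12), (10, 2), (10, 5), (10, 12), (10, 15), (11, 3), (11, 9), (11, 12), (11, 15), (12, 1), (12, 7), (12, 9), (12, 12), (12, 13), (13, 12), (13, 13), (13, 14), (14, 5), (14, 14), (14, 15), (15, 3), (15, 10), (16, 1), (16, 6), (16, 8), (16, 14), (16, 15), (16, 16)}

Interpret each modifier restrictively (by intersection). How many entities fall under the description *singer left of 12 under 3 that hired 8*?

4

⟦left of 12⟧ = {x : ⟨x, 12⟩ ∈ ⟦left of⟧} = {1, 2, 3, 5, 8, 9, 10, 11, 12, 13}
⟦under 3⟧ = {x : ⟨x, 3⟩ ∈ ⟦under⟧} = {1, 2, 9, 10, 12, 13, 15}
⟦that hired 8⟧ = {x : ⟨x, 8⟩ ∈ ⟦hired⟧} = {1, 3, 4, 5, 8, 9, 10, 11, 12, 16}
⟦singer⟧ = {1, 2, 4, 6, 9, 10, 12, 13, 15, 16}
… ∩ ⟦left of 12⟧ = {1, 2, 4, 6, 9, 10, 12, 13, 15, 16} ∩ {1, 2, 3, 5, 8, 9, 10, 11, 12, 13} = {1, 2, 9, 10, 12, 13}
… ∩ ⟦under 3⟧ = {1, 2, 9, 10, 12, 13} ∩ {1, 2, 9, 10, 12, 13, 15} = {1, 2, 9, 10, 12, 13}
… ∩ ⟦that hired 8⟧ = {1, 2, 9, 10, 12, 13} ∩ {1, 3, 4, 5, 8, 9, 10, 11, 12, 16} = {1, 9, 10, 12}
⟦singer left of 12 under 3 that hired 8⟧ = {1, 9, 10, 12}, so the cardinality is 4.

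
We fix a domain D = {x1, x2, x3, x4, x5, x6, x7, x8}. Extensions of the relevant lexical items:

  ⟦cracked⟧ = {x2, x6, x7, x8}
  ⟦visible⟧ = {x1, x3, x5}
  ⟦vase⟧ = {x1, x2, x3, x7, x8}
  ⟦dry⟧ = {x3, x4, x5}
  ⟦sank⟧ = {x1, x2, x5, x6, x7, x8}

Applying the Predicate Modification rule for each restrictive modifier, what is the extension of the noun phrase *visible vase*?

⟦vase⟧ = {x1, x2, x3, x7, x8}
… ∩ ⟦visible⟧ = {x1, x2, x3, x7, x8} ∩ {x1, x3, x5} = {x1, x3}
So ⟦visible vase⟧ = {x1, x3}.

{x1, x3}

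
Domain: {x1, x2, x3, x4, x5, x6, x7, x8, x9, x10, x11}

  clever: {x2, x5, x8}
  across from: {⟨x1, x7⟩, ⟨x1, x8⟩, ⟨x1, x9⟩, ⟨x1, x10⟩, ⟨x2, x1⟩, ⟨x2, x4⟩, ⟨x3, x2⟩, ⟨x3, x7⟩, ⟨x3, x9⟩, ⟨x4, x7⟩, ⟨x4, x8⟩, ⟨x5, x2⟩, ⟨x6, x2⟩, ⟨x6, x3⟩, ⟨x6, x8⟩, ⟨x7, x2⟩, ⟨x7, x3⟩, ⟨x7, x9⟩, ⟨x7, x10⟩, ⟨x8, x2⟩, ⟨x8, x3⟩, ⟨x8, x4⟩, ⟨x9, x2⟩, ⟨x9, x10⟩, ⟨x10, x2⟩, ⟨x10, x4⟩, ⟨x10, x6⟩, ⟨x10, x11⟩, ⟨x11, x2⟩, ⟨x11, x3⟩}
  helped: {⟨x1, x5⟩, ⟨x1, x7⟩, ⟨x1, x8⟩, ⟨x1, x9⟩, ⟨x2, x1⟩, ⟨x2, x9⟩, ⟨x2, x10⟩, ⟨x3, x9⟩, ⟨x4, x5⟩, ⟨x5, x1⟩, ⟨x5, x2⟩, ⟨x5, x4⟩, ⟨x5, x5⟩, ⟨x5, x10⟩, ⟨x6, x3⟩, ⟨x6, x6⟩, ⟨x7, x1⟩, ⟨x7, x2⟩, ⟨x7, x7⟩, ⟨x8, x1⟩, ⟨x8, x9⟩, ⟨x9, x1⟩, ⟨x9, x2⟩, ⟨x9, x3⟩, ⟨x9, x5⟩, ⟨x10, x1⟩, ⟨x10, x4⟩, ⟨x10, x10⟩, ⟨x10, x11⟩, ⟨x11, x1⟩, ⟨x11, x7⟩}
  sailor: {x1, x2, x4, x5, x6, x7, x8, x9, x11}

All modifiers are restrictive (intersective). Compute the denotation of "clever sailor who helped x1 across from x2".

{x5, x8}

⟦who helped x1⟧ = {x : ⟨x, x1⟩ ∈ ⟦helped⟧} = {x2, x5, x7, x8, x9, x10, x11}
⟦across from x2⟧ = {x : ⟨x, x2⟩ ∈ ⟦across from⟧} = {x3, x5, x6, x7, x8, x9, x10, x11}
⟦sailor⟧ = {x1, x2, x4, x5, x6, x7, x8, x9, x11}
… ∩ ⟦who helped x1⟧ = {x1, x2, x4, x5, x6, x7, x8, x9, x11} ∩ {x2, x5, x7, x8, x9, x10, x11} = {x2, x5, x7, x8, x9, x11}
… ∩ ⟦across from x2⟧ = {x2, x5, x7, x8, x9, x11} ∩ {x3, x5, x6, x7, x8, x9, x10, x11} = {x5, x7, x8, x9, x11}
… ∩ ⟦clever⟧ = {x5, x7, x8, x9, x11} ∩ {x2, x5, x8} = {x5, x8}
So ⟦clever sailor who helped x1 across from x2⟧ = {x5, x8}.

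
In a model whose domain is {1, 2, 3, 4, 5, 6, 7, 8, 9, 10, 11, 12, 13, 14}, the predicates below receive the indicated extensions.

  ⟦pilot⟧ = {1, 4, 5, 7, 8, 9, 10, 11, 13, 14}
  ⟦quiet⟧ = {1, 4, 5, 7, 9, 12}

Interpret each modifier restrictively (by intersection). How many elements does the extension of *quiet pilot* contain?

⟦pilot⟧ = {1, 4, 5, 7, 8, 9, 10, 11, 13, 14}
… ∩ ⟦quiet⟧ = {1, 4, 5, 7, 8, 9, 10, 11, 13, 14} ∩ {1, 4, 5, 7, 9, 12} = {1, 4, 5, 7, 9}
⟦quiet pilot⟧ = {1, 4, 5, 7, 9}, so the cardinality is 5.

5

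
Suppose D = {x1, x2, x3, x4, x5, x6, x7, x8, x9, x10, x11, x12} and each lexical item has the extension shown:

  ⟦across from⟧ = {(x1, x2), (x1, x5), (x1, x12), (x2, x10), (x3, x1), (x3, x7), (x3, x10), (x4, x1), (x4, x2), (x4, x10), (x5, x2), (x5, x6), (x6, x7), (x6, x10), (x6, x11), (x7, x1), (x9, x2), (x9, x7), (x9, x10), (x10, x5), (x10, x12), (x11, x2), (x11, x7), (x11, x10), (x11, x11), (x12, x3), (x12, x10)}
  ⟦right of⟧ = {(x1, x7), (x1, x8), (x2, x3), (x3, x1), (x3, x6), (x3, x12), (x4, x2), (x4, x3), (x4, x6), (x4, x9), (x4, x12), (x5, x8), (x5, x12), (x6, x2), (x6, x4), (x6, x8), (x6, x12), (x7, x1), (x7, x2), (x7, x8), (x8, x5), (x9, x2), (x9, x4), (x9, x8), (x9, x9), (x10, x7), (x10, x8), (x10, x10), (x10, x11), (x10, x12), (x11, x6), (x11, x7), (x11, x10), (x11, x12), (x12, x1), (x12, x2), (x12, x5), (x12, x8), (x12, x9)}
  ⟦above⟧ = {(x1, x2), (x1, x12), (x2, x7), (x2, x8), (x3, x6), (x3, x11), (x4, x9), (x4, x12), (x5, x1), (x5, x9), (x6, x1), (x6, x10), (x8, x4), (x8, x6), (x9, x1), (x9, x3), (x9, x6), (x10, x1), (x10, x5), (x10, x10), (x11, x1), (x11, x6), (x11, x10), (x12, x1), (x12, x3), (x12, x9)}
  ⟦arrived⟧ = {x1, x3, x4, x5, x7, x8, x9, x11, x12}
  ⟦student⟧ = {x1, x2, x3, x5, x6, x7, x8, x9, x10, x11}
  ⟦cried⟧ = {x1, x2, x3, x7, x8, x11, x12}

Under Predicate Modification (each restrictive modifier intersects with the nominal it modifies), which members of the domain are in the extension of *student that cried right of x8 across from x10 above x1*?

⟦that cried⟧ = ⟦cried⟧ = {x1, x2, x3, x7, x8, x11, x12}
⟦right of x8⟧ = {x : ⟨x, x8⟩ ∈ ⟦right of⟧} = {x1, x5, x6, x7, x9, x10, x12}
⟦across from x10⟧ = {x : ⟨x, x10⟩ ∈ ⟦across from⟧} = {x2, x3, x4, x6, x9, x11, x12}
⟦above x1⟧ = {x : ⟨x, x1⟩ ∈ ⟦above⟧} = {x5, x6, x9, x10, x11, x12}
⟦student⟧ = {x1, x2, x3, x5, x6, x7, x8, x9, x10, x11}
… ∩ ⟦that cried⟧ = {x1, x2, x3, x5, x6, x7, x8, x9, x10, x11} ∩ {x1, x2, x3, x7, x8, x11, x12} = {x1, x2, x3, x7, x8, x11}
… ∩ ⟦right of x8⟧ = {x1, x2, x3, x7, x8, x11} ∩ {x1, x5, x6, x7, x9, x10, x12} = {x1, x7}
… ∩ ⟦across from x10⟧ = {x1, x7} ∩ {x2, x3, x4, x6, x9, x11, x12} = ∅
… ∩ ⟦above x1⟧ = ∅ ∩ {x5, x6, x9, x10, x11, x12} = ∅
So ⟦student that cried right of x8 across from x10 above x1⟧ = ∅.

∅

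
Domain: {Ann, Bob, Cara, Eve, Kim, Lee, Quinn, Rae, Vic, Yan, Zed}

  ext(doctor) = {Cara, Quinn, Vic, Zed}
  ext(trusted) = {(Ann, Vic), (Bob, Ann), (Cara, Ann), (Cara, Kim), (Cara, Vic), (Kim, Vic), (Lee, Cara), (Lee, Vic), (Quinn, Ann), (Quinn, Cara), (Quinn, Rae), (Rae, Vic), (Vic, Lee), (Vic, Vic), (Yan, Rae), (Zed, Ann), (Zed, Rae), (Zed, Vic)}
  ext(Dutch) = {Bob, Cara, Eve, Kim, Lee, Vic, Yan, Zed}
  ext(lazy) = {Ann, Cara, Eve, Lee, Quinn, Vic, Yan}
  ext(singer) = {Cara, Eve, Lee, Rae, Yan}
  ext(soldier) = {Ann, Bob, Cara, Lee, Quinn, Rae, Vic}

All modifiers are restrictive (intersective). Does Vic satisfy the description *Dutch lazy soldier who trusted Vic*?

⟦who trusted Vic⟧ = {x : ⟨x, Vic⟩ ∈ ⟦trusted⟧} = {Ann, Cara, Kim, Lee, Rae, Vic, Zed}
⟦soldier⟧ = {Ann, Bob, Cara, Lee, Quinn, Rae, Vic}
… ∩ ⟦who trusted Vic⟧ = {Ann, Bob, Cara, Lee, Quinn, Rae, Vic} ∩ {Ann, Cara, Kim, Lee, Rae, Vic, Zed} = {Ann, Cara, Lee, Rae, Vic}
… ∩ ⟦Dutch⟧ = {Ann, Cara, Lee, Rae, Vic} ∩ {Bob, Cara, Eve, Kim, Lee, Vic, Yan, Zed} = {Cara, Lee, Vic}
… ∩ ⟦lazy⟧ = {Cara, Lee, Vic} ∩ {Ann, Cara, Eve, Lee, Quinn, Vic, Yan} = {Cara, Lee, Vic}
⟦Dutch lazy soldier who trusted Vic⟧ = {Cara, Lee, Vic}; Vic ∈ this set.

yes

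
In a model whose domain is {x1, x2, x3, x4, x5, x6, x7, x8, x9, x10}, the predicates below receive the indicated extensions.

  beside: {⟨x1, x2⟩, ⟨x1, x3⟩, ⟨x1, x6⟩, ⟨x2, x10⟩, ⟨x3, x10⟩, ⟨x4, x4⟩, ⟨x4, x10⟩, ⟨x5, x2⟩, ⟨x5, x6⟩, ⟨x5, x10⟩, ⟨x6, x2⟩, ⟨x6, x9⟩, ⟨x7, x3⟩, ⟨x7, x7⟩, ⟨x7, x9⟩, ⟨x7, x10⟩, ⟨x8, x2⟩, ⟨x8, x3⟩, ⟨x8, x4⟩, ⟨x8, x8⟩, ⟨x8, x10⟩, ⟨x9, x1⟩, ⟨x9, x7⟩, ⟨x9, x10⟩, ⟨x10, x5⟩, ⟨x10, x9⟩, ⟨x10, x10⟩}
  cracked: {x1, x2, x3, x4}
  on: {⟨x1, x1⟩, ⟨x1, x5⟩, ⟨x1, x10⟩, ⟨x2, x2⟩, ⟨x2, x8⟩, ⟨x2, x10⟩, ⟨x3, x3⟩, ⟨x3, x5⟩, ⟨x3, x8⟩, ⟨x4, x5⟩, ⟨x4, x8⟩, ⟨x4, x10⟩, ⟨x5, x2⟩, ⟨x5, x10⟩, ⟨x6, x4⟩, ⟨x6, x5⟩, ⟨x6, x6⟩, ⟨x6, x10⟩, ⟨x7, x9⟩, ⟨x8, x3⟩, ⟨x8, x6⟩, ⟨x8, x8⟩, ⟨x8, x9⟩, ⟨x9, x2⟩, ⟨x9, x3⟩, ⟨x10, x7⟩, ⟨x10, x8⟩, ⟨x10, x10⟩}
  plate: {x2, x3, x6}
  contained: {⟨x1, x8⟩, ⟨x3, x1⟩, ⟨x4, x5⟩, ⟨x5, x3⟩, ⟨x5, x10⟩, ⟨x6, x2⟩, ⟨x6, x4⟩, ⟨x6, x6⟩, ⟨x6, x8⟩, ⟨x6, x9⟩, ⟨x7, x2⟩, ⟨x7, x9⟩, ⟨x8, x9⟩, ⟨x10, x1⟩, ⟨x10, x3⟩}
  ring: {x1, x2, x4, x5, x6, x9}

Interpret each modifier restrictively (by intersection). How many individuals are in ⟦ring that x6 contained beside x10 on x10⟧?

⟦that x6 contained⟧ = {x : ⟨x6, x⟩ ∈ ⟦contained⟧} = {x2, x4, x6, x8, x9}
⟦beside x10⟧ = {x : ⟨x, x10⟩ ∈ ⟦beside⟧} = {x2, x3, x4, x5, x7, x8, x9, x10}
⟦on x10⟧ = {x : ⟨x, x10⟩ ∈ ⟦on⟧} = {x1, x2, x4, x5, x6, x10}
⟦ring⟧ = {x1, x2, x4, x5, x6, x9}
… ∩ ⟦that x6 contained⟧ = {x1, x2, x4, x5, x6, x9} ∩ {x2, x4, x6, x8, x9} = {x2, x4, x6, x9}
… ∩ ⟦beside x10⟧ = {x2, x4, x6, x9} ∩ {x2, x3, x4, x5, x7, x8, x9, x10} = {x2, x4, x9}
… ∩ ⟦on x10⟧ = {x2, x4, x9} ∩ {x1, x2, x4, x5, x6, x10} = {x2, x4}
⟦ring that x6 contained beside x10 on x10⟧ = {x2, x4}, so the cardinality is 2.

2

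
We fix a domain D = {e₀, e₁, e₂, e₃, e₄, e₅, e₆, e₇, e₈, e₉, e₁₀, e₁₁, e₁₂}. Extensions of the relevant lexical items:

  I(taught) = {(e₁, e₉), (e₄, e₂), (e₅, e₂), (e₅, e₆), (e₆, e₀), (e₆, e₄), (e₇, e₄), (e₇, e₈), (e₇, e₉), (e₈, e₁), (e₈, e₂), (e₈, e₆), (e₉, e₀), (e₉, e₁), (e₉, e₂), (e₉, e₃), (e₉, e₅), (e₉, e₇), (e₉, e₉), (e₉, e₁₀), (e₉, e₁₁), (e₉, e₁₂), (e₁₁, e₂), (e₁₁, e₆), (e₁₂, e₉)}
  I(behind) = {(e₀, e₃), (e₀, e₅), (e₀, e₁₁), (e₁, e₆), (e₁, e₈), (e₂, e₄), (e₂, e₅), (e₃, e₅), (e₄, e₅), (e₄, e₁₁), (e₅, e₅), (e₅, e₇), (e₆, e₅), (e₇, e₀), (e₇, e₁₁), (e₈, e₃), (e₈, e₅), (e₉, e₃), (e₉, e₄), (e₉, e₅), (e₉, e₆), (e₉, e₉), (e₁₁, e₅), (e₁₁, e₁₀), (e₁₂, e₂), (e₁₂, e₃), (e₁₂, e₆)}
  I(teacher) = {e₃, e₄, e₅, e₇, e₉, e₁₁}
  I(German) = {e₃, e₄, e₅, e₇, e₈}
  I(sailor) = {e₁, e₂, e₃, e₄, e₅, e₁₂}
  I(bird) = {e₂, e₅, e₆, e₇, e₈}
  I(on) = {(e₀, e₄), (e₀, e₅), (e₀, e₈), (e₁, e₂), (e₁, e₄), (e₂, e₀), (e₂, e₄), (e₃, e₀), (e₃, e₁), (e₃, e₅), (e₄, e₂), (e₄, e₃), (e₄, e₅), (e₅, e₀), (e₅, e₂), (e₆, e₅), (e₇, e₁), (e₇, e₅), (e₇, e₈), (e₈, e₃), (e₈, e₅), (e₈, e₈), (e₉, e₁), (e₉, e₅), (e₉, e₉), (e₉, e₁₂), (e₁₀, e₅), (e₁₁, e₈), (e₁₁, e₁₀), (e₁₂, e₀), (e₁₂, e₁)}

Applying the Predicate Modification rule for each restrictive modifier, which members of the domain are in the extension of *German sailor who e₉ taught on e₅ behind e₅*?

⟦who e₉ taught⟧ = {x : ⟨e₉, x⟩ ∈ ⟦taught⟧} = {e₀, e₁, e₂, e₃, e₅, e₇, e₉, e₁₀, e₁₁, e₁₂}
⟦on e₅⟧ = {x : ⟨x, e₅⟩ ∈ ⟦on⟧} = {e₀, e₃, e₄, e₆, e₇, e₈, e₉, e₁₀}
⟦behind e₅⟧ = {x : ⟨x, e₅⟩ ∈ ⟦behind⟧} = {e₀, e₂, e₃, e₄, e₅, e₆, e₈, e₉, e₁₁}
⟦sailor⟧ = {e₁, e₂, e₃, e₄, e₅, e₁₂}
… ∩ ⟦who e₉ taught⟧ = {e₁, e₂, e₃, e₄, e₅, e₁₂} ∩ {e₀, e₁, e₂, e₃, e₅, e₇, e₉, e₁₀, e₁₁, e₁₂} = {e₁, e₂, e₃, e₅, e₁₂}
… ∩ ⟦on e₅⟧ = {e₁, e₂, e₃, e₅, e₁₂} ∩ {e₀, e₃, e₄, e₆, e₇, e₈, e₉, e₁₀} = {e₃}
… ∩ ⟦behind e₅⟧ = {e₃} ∩ {e₀, e₂, e₃, e₄, e₅, e₆, e₈, e₉, e₁₁} = {e₃}
… ∩ ⟦German⟧ = {e₃} ∩ {e₃, e₄, e₅, e₇, e₈} = {e₃}
So ⟦German sailor who e₉ taught on e₅ behind e₅⟧ = {e₃}.

{e₃}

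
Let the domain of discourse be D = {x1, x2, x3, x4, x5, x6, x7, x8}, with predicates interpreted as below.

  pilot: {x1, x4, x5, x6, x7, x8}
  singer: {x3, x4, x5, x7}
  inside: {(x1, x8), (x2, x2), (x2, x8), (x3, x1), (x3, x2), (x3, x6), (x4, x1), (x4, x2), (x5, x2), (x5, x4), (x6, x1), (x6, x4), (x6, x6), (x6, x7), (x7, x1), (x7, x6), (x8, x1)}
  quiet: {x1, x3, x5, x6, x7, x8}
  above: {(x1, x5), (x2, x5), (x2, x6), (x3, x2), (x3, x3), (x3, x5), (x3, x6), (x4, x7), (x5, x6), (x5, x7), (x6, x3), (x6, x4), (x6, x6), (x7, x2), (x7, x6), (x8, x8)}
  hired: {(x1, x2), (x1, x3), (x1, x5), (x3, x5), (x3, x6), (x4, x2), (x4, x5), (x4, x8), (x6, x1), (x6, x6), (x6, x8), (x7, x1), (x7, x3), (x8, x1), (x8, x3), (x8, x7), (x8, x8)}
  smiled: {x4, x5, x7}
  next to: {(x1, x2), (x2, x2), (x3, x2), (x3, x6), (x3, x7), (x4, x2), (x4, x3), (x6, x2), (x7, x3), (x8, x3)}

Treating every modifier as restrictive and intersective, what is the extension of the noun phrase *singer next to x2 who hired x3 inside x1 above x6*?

⟦next to x2⟧ = {x : ⟨x, x2⟩ ∈ ⟦next to⟧} = {x1, x2, x3, x4, x6}
⟦who hired x3⟧ = {x : ⟨x, x3⟩ ∈ ⟦hired⟧} = {x1, x7, x8}
⟦inside x1⟧ = {x : ⟨x, x1⟩ ∈ ⟦inside⟧} = {x3, x4, x6, x7, x8}
⟦above x6⟧ = {x : ⟨x, x6⟩ ∈ ⟦above⟧} = {x2, x3, x5, x6, x7}
⟦singer⟧ = {x3, x4, x5, x7}
… ∩ ⟦next to x2⟧ = {x3, x4, x5, x7} ∩ {x1, x2, x3, x4, x6} = {x3, x4}
… ∩ ⟦who hired x3⟧ = {x3, x4} ∩ {x1, x7, x8} = ∅
… ∩ ⟦inside x1⟧ = ∅ ∩ {x3, x4, x6, x7, x8} = ∅
… ∩ ⟦above x6⟧ = ∅ ∩ {x2, x3, x5, x6, x7} = ∅
So ⟦singer next to x2 who hired x3 inside x1 above x6⟧ = ∅.

∅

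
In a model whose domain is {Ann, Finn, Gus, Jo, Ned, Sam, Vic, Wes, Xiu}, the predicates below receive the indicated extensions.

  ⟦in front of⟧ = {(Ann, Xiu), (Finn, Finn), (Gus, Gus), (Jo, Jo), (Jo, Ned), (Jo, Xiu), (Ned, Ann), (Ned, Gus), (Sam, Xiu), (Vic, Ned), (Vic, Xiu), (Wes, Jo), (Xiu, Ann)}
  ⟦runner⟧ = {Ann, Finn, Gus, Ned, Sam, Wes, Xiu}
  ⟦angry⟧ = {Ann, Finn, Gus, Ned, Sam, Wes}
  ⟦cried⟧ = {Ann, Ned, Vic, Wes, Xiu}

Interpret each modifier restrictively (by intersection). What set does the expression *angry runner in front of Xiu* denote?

⟦in front of Xiu⟧ = {x : ⟨x, Xiu⟩ ∈ ⟦in front of⟧} = {Ann, Jo, Sam, Vic}
⟦runner⟧ = {Ann, Finn, Gus, Ned, Sam, Wes, Xiu}
… ∩ ⟦in front of Xiu⟧ = {Ann, Finn, Gus, Ned, Sam, Wes, Xiu} ∩ {Ann, Jo, Sam, Vic} = {Ann, Sam}
… ∩ ⟦angry⟧ = {Ann, Sam} ∩ {Ann, Finn, Gus, Ned, Sam, Wes} = {Ann, Sam}
So ⟦angry runner in front of Xiu⟧ = {Ann, Sam}.

{Ann, Sam}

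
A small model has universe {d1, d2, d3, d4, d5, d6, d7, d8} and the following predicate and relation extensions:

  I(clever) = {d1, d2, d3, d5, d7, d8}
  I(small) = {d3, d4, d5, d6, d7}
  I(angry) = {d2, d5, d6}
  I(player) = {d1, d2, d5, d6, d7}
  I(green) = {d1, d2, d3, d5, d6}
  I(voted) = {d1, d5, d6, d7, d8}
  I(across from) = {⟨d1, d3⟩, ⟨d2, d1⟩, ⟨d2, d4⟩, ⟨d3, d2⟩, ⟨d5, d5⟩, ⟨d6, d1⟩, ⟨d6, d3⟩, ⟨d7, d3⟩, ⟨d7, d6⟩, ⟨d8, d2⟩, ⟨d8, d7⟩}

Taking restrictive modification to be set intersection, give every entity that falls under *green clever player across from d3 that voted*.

⟦across from d3⟧ = {x : ⟨x, d3⟩ ∈ ⟦across from⟧} = {d1, d6, d7}
⟦that voted⟧ = ⟦voted⟧ = {d1, d5, d6, d7, d8}
⟦player⟧ = {d1, d2, d5, d6, d7}
… ∩ ⟦across from d3⟧ = {d1, d2, d5, d6, d7} ∩ {d1, d6, d7} = {d1, d6, d7}
… ∩ ⟦that voted⟧ = {d1, d6, d7} ∩ {d1, d5, d6, d7, d8} = {d1, d6, d7}
… ∩ ⟦green⟧ = {d1, d6, d7} ∩ {d1, d2, d3, d5, d6} = {d1, d6}
… ∩ ⟦clever⟧ = {d1, d6} ∩ {d1, d2, d3, d5, d7, d8} = {d1}
So ⟦green clever player across from d3 that voted⟧ = {d1}.

{d1}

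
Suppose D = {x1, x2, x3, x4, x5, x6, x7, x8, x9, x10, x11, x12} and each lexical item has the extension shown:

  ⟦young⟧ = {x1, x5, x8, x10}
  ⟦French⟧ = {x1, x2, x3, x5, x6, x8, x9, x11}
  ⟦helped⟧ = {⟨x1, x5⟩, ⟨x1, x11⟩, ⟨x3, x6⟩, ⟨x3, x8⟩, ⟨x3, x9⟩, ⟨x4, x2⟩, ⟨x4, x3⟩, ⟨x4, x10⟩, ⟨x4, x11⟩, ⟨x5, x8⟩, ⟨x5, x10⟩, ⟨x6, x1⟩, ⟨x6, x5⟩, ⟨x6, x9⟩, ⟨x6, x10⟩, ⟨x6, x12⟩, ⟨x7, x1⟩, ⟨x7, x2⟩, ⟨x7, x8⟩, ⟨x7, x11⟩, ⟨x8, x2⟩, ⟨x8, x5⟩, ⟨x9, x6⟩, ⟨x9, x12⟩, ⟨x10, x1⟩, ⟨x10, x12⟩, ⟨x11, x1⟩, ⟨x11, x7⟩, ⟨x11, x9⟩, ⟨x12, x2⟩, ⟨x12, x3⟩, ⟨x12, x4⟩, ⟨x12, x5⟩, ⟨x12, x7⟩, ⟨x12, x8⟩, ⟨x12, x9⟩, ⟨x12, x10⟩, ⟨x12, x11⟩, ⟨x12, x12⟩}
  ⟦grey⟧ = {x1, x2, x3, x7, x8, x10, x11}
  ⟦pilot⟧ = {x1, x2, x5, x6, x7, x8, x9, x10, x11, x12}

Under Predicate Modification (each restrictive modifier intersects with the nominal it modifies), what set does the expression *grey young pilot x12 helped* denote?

{x8, x10}

⟦x12 helped⟧ = {x : ⟨x12, x⟩ ∈ ⟦helped⟧} = {x2, x3, x4, x5, x7, x8, x9, x10, x11, x12}
⟦pilot⟧ = {x1, x2, x5, x6, x7, x8, x9, x10, x11, x12}
… ∩ ⟦x12 helped⟧ = {x1, x2, x5, x6, x7, x8, x9, x10, x11, x12} ∩ {x2, x3, x4, x5, x7, x8, x9, x10, x11, x12} = {x2, x5, x7, x8, x9, x10, x11, x12}
… ∩ ⟦grey⟧ = {x2, x5, x7, x8, x9, x10, x11, x12} ∩ {x1, x2, x3, x7, x8, x10, x11} = {x2, x7, x8, x10, x11}
… ∩ ⟦young⟧ = {x2, x7, x8, x10, x11} ∩ {x1, x5, x8, x10} = {x8, x10}
So ⟦grey young pilot x12 helped⟧ = {x8, x10}.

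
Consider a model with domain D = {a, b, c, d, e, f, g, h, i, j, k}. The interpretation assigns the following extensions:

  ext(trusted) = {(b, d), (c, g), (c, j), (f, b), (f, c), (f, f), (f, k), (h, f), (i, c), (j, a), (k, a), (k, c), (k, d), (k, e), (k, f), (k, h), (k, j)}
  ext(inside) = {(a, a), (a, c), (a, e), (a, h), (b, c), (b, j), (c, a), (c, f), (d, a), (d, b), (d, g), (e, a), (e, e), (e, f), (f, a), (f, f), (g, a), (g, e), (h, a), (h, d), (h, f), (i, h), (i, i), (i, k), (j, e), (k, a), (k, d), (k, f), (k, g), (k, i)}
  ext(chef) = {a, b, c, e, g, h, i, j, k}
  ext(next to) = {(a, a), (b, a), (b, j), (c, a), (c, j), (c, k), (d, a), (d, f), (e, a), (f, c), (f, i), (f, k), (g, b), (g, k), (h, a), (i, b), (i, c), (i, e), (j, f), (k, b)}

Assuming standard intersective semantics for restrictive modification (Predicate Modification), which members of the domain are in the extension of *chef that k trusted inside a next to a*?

⟦that k trusted⟧ = {x : ⟨k, x⟩ ∈ ⟦trusted⟧} = {a, c, d, e, f, h, j}
⟦inside a⟧ = {x : ⟨x, a⟩ ∈ ⟦inside⟧} = {a, c, d, e, f, g, h, k}
⟦next to a⟧ = {x : ⟨x, a⟩ ∈ ⟦next to⟧} = {a, b, c, d, e, h}
⟦chef⟧ = {a, b, c, e, g, h, i, j, k}
… ∩ ⟦that k trusted⟧ = {a, b, c, e, g, h, i, j, k} ∩ {a, c, d, e, f, h, j} = {a, c, e, h, j}
… ∩ ⟦inside a⟧ = {a, c, e, h, j} ∩ {a, c, d, e, f, g, h, k} = {a, c, e, h}
… ∩ ⟦next to a⟧ = {a, c, e, h} ∩ {a, b, c, d, e, h} = {a, c, e, h}
So ⟦chef that k trusted inside a next to a⟧ = {a, c, e, h}.

{a, c, e, h}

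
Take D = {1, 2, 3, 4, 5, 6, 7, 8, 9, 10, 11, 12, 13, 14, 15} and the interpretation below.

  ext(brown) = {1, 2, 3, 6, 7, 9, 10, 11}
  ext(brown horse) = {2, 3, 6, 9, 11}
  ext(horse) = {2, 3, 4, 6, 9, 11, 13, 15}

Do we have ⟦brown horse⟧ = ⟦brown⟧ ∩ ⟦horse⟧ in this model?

⟦brown⟧ ∩ ⟦horse⟧ = {1, 2, 3, 6, 7, 9, 10, 11} ∩ {2, 3, 4, 6, 9, 11, 13, 15} = {2, 3, 6, 9, 11}
Observed ⟦brown horse⟧ = {2, 3, 6, 9, 11}.
These coincide, so the modifier is intersective here.

yes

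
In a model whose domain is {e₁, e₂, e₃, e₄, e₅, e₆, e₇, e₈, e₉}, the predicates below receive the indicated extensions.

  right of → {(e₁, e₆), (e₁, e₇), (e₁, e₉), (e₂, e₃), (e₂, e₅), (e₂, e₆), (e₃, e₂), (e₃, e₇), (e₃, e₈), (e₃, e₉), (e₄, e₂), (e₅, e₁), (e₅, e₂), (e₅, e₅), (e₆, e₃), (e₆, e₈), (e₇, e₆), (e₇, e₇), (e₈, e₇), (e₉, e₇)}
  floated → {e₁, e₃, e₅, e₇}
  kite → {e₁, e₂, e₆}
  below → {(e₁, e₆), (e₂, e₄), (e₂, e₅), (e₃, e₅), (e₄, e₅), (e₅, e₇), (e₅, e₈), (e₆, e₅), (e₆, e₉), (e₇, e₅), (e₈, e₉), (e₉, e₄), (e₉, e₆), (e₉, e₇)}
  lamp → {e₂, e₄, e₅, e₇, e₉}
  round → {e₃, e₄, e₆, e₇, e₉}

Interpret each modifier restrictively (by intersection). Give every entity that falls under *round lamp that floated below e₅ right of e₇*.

⟦that floated⟧ = ⟦floated⟧ = {e₁, e₃, e₅, e₇}
⟦below e₅⟧ = {x : ⟨x, e₅⟩ ∈ ⟦below⟧} = {e₂, e₃, e₄, e₆, e₇}
⟦right of e₇⟧ = {x : ⟨x, e₇⟩ ∈ ⟦right of⟧} = {e₁, e₃, e₇, e₈, e₉}
⟦lamp⟧ = {e₂, e₄, e₅, e₇, e₉}
… ∩ ⟦that floated⟧ = {e₂, e₄, e₅, e₇, e₉} ∩ {e₁, e₃, e₅, e₇} = {e₅, e₇}
… ∩ ⟦below e₅⟧ = {e₅, e₇} ∩ {e₂, e₃, e₄, e₆, e₇} = {e₇}
… ∩ ⟦right of e₇⟧ = {e₇} ∩ {e₁, e₃, e₇, e₈, e₉} = {e₇}
… ∩ ⟦round⟧ = {e₇} ∩ {e₃, e₄, e₆, e₇, e₉} = {e₇}
So ⟦round lamp that floated below e₅ right of e₇⟧ = {e₇}.

{e₇}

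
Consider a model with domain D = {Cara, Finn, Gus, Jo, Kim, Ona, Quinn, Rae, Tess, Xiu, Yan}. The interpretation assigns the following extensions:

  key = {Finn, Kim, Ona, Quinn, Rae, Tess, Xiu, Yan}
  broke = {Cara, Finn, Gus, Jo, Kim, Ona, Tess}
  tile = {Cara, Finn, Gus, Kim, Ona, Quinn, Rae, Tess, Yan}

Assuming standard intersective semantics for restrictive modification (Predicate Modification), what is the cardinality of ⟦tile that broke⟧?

6

⟦that broke⟧ = ⟦broke⟧ = {Cara, Finn, Gus, Jo, Kim, Ona, Tess}
⟦tile⟧ = {Cara, Finn, Gus, Kim, Ona, Quinn, Rae, Tess, Yan}
… ∩ ⟦that broke⟧ = {Cara, Finn, Gus, Kim, Ona, Quinn, Rae, Tess, Yan} ∩ {Cara, Finn, Gus, Jo, Kim, Ona, Tess} = {Cara, Finn, Gus, Kim, Ona, Tess}
⟦tile that broke⟧ = {Cara, Finn, Gus, Kim, Ona, Tess}, so the cardinality is 6.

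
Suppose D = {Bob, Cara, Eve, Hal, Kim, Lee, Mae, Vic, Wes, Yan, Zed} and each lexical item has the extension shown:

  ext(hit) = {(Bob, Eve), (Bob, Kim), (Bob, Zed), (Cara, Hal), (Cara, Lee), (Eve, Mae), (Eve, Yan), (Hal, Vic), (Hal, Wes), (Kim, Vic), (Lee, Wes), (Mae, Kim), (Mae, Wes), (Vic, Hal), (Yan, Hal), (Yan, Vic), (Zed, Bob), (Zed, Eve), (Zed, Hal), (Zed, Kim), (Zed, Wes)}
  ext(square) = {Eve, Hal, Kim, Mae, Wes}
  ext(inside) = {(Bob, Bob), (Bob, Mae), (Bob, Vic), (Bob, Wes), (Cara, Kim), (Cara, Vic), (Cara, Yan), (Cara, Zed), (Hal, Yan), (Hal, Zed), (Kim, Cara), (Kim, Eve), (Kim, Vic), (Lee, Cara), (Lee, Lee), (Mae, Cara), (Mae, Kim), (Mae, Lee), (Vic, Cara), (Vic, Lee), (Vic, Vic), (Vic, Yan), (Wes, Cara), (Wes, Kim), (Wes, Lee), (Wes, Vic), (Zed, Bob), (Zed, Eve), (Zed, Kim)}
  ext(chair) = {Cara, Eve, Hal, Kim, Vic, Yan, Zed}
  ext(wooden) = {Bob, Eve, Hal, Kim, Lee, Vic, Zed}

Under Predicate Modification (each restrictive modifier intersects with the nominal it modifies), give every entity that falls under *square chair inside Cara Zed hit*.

{Kim}

⟦inside Cara⟧ = {x : ⟨x, Cara⟩ ∈ ⟦inside⟧} = {Kim, Lee, Mae, Vic, Wes}
⟦Zed hit⟧ = {x : ⟨Zed, x⟩ ∈ ⟦hit⟧} = {Bob, Eve, Hal, Kim, Wes}
⟦chair⟧ = {Cara, Eve, Hal, Kim, Vic, Yan, Zed}
… ∩ ⟦inside Cara⟧ = {Cara, Eve, Hal, Kim, Vic, Yan, Zed} ∩ {Kim, Lee, Mae, Vic, Wes} = {Kim, Vic}
… ∩ ⟦Zed hit⟧ = {Kim, Vic} ∩ {Bob, Eve, Hal, Kim, Wes} = {Kim}
… ∩ ⟦square⟧ = {Kim} ∩ {Eve, Hal, Kim, Mae, Wes} = {Kim}
So ⟦square chair inside Cara Zed hit⟧ = {Kim}.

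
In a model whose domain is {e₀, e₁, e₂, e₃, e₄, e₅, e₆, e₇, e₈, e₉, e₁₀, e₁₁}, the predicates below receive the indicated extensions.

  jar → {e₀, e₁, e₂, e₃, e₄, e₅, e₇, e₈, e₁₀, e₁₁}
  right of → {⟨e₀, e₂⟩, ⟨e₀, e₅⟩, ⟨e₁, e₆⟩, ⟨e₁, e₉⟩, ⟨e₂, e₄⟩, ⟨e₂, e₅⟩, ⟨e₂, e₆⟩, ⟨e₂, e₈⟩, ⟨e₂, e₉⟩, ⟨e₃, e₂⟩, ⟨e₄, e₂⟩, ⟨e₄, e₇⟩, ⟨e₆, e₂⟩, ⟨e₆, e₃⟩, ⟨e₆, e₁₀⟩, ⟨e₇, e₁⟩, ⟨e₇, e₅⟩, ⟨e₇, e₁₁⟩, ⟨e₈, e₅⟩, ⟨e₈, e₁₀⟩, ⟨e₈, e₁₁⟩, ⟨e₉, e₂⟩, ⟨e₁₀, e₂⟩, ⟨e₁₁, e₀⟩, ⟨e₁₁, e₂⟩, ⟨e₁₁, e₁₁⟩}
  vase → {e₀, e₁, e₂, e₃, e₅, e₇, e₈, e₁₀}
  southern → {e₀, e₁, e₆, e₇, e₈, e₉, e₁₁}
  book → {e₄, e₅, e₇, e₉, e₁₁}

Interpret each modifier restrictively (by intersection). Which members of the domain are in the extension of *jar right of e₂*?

⟦right of e₂⟧ = {x : ⟨x, e₂⟩ ∈ ⟦right of⟧} = {e₀, e₃, e₄, e₆, e₉, e₁₀, e₁₁}
⟦jar⟧ = {e₀, e₁, e₂, e₃, e₄, e₅, e₇, e₈, e₁₀, e₁₁}
… ∩ ⟦right of e₂⟧ = {e₀, e₁, e₂, e₃, e₄, e₅, e₇, e₈, e₁₀, e₁₁} ∩ {e₀, e₃, e₄, e₆, e₉, e₁₀, e₁₁} = {e₀, e₃, e₄, e₁₀, e₁₁}
So ⟦jar right of e₂⟧ = {e₀, e₃, e₄, e₁₀, e₁₁}.

{e₀, e₃, e₄, e₁₀, e₁₁}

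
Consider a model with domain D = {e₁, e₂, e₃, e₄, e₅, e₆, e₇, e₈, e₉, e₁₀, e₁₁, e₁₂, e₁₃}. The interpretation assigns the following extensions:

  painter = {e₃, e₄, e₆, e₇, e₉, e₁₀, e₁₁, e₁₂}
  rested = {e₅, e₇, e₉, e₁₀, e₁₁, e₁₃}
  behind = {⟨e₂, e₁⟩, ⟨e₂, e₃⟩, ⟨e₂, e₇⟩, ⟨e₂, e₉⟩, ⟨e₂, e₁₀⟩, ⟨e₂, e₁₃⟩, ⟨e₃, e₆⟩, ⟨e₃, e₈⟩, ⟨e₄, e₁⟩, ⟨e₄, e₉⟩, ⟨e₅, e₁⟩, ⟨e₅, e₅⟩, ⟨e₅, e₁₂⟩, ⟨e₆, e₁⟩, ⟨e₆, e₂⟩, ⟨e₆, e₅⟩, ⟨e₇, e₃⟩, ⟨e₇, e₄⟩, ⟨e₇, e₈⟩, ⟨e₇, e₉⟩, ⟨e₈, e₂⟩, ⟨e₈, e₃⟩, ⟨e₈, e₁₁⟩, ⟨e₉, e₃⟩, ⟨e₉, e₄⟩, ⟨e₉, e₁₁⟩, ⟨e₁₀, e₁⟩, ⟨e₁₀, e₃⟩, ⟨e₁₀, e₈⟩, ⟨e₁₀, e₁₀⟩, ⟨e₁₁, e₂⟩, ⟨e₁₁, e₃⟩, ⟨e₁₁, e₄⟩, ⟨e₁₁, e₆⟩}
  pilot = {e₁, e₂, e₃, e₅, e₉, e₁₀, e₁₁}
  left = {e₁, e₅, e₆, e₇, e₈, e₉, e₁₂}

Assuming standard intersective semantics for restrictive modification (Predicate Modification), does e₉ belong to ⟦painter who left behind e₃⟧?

yes

⟦who left⟧ = ⟦left⟧ = {e₁, e₅, e₆, e₇, e₈, e₉, e₁₂}
⟦behind e₃⟧ = {x : ⟨x, e₃⟩ ∈ ⟦behind⟧} = {e₂, e₇, e₈, e₉, e₁₀, e₁₁}
⟦painter⟧ = {e₃, e₄, e₆, e₇, e₉, e₁₀, e₁₁, e₁₂}
… ∩ ⟦who left⟧ = {e₃, e₄, e₆, e₇, e₉, e₁₀, e₁₁, e₁₂} ∩ {e₁, e₅, e₆, e₇, e₈, e₉, e₁₂} = {e₆, e₇, e₉, e₁₂}
… ∩ ⟦behind e₃⟧ = {e₆, e₇, e₉, e₁₂} ∩ {e₂, e₇, e₈, e₉, e₁₀, e₁₁} = {e₇, e₉}
⟦painter who left behind e₃⟧ = {e₇, e₉}; e₉ ∈ this set.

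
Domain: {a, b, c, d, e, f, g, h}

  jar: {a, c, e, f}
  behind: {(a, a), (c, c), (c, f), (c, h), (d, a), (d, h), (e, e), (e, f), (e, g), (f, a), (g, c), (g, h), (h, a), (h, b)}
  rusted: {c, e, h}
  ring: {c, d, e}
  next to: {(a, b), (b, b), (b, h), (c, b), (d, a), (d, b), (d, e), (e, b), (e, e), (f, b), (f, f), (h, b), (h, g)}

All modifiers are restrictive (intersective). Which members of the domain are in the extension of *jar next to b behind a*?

⟦next to b⟧ = {x : ⟨x, b⟩ ∈ ⟦next to⟧} = {a, b, c, d, e, f, h}
⟦behind a⟧ = {x : ⟨x, a⟩ ∈ ⟦behind⟧} = {a, d, f, h}
⟦jar⟧ = {a, c, e, f}
… ∩ ⟦next to b⟧ = {a, c, e, f} ∩ {a, b, c, d, e, f, h} = {a, c, e, f}
… ∩ ⟦behind a⟧ = {a, c, e, f} ∩ {a, d, f, h} = {a, f}
So ⟦jar next to b behind a⟧ = {a, f}.

{a, f}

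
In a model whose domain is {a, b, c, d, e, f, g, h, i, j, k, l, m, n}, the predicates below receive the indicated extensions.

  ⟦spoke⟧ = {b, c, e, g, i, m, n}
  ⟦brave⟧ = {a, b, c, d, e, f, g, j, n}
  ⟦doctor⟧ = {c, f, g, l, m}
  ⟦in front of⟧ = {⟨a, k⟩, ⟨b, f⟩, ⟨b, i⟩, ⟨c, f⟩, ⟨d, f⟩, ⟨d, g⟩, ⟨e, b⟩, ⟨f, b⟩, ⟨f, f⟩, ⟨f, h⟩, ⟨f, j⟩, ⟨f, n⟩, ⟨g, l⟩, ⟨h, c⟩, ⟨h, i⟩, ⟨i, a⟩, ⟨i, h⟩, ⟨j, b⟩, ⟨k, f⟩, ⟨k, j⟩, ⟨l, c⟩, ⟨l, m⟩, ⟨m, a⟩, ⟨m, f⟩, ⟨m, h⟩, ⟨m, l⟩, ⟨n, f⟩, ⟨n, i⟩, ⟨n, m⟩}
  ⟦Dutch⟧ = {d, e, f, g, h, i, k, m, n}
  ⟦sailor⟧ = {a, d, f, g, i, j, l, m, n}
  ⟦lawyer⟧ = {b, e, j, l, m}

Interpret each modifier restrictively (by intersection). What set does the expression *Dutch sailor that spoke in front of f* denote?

⟦that spoke⟧ = ⟦spoke⟧ = {b, c, e, g, i, m, n}
⟦in front of f⟧ = {x : ⟨x, f⟩ ∈ ⟦in front of⟧} = {b, c, d, f, k, m, n}
⟦sailor⟧ = {a, d, f, g, i, j, l, m, n}
… ∩ ⟦that spoke⟧ = {a, d, f, g, i, j, l, m, n} ∩ {b, c, e, g, i, m, n} = {g, i, m, n}
… ∩ ⟦in front of f⟧ = {g, i, m, n} ∩ {b, c, d, f, k, m, n} = {m, n}
… ∩ ⟦Dutch⟧ = {m, n} ∩ {d, e, f, g, h, i, k, m, n} = {m, n}
So ⟦Dutch sailor that spoke in front of f⟧ = {m, n}.

{m, n}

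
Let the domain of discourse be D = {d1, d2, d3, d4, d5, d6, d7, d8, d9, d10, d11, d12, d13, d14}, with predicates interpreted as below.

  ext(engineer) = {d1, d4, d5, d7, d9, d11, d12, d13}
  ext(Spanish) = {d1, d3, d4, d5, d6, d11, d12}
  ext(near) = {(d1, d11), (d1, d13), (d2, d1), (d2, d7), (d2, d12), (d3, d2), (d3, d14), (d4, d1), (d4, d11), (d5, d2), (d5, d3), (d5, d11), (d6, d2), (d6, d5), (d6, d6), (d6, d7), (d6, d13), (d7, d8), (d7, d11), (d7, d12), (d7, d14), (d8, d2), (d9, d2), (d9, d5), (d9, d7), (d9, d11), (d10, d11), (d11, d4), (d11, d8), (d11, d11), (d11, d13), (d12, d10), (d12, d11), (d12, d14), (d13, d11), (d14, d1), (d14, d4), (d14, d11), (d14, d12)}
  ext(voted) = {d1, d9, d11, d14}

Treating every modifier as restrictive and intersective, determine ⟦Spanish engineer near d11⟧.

{d1, d4, d5, d11, d12}

⟦near d11⟧ = {x : ⟨x, d11⟩ ∈ ⟦near⟧} = {d1, d4, d5, d7, d9, d10, d11, d12, d13, d14}
⟦engineer⟧ = {d1, d4, d5, d7, d9, d11, d12, d13}
… ∩ ⟦near d11⟧ = {d1, d4, d5, d7, d9, d11, d12, d13} ∩ {d1, d4, d5, d7, d9, d10, d11, d12, d13, d14} = {d1, d4, d5, d7, d9, d11, d12, d13}
… ∩ ⟦Spanish⟧ = {d1, d4, d5, d7, d9, d11, d12, d13} ∩ {d1, d3, d4, d5, d6, d11, d12} = {d1, d4, d5, d11, d12}
So ⟦Spanish engineer near d11⟧ = {d1, d4, d5, d11, d12}.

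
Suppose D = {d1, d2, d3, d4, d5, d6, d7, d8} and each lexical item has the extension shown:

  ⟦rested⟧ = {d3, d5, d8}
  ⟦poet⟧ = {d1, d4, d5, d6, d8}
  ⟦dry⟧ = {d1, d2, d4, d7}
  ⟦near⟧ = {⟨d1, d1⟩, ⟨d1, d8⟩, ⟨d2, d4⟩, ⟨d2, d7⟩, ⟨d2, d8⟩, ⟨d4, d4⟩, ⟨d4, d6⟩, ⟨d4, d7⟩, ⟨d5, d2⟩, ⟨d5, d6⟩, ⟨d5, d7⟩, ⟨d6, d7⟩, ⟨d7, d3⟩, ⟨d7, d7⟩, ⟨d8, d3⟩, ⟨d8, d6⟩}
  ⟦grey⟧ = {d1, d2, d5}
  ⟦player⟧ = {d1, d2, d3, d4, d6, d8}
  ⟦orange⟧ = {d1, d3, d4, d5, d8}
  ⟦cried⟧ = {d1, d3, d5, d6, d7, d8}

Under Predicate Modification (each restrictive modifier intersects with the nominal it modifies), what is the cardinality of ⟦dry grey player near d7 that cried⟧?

0

⟦near d7⟧ = {x : ⟨x, d7⟩ ∈ ⟦near⟧} = {d2, d4, d5, d6, d7}
⟦that cried⟧ = ⟦cried⟧ = {d1, d3, d5, d6, d7, d8}
⟦player⟧ = {d1, d2, d3, d4, d6, d8}
… ∩ ⟦near d7⟧ = {d1, d2, d3, d4, d6, d8} ∩ {d2, d4, d5, d6, d7} = {d2, d4, d6}
… ∩ ⟦that cried⟧ = {d2, d4, d6} ∩ {d1, d3, d5, d6, d7, d8} = {d6}
… ∩ ⟦dry⟧ = {d6} ∩ {d1, d2, d4, d7} = ∅
… ∩ ⟦grey⟧ = ∅ ∩ {d1, d2, d5} = ∅
⟦dry grey player near d7 that cried⟧ = ∅, so the cardinality is 0.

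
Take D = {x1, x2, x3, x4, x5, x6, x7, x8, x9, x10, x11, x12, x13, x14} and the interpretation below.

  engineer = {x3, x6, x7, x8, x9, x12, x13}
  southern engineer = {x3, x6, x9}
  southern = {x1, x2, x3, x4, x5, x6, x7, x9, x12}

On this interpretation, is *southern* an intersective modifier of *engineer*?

⟦southern⟧ ∩ ⟦engineer⟧ = {x1, x2, x3, x4, x5, x6, x7, x9, x12} ∩ {x3, x6, x7, x8, x9, x12, x13} = {x3, x6, x7, x9, x12}
Observed ⟦southern engineer⟧ = {x3, x6, x9}.
These differ, so the modifier is not intersective in this model.

no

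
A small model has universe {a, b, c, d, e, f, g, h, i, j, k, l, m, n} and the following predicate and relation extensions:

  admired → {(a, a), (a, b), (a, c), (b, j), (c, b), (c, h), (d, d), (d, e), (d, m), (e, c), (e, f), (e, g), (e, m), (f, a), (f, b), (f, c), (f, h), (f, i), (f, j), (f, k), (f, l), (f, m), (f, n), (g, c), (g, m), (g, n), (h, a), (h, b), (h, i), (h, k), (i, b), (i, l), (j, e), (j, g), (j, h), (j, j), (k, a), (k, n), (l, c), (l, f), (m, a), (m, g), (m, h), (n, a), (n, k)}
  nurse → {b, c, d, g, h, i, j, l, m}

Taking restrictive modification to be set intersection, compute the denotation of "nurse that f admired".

{b, c, h, i, j, l, m}

⟦that f admired⟧ = {x : ⟨f, x⟩ ∈ ⟦admired⟧} = {a, b, c, h, i, j, k, l, m, n}
⟦nurse⟧ = {b, c, d, g, h, i, j, l, m}
… ∩ ⟦that f admired⟧ = {b, c, d, g, h, i, j, l, m} ∩ {a, b, c, h, i, j, k, l, m, n} = {b, c, h, i, j, l, m}
So ⟦nurse that f admired⟧ = {b, c, h, i, j, l, m}.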